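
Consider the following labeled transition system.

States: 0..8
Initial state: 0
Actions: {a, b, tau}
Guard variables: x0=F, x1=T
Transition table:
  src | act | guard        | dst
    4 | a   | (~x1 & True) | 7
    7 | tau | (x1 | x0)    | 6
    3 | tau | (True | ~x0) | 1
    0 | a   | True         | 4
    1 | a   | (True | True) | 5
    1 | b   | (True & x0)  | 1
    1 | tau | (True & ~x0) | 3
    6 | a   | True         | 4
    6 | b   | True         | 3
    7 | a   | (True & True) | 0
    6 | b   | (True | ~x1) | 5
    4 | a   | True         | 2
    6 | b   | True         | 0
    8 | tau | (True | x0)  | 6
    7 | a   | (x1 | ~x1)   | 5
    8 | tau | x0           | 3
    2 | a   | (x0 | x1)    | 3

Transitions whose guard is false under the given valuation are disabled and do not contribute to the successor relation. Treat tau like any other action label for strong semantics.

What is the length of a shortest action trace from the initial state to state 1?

BFS to 1:
  L0 = {0}
  L1 = {4}
  L2 = {2}
  L3 = {3}
  L4 = {1}
depth(1)=4, e.g. a·a·a·tau

Answer: 4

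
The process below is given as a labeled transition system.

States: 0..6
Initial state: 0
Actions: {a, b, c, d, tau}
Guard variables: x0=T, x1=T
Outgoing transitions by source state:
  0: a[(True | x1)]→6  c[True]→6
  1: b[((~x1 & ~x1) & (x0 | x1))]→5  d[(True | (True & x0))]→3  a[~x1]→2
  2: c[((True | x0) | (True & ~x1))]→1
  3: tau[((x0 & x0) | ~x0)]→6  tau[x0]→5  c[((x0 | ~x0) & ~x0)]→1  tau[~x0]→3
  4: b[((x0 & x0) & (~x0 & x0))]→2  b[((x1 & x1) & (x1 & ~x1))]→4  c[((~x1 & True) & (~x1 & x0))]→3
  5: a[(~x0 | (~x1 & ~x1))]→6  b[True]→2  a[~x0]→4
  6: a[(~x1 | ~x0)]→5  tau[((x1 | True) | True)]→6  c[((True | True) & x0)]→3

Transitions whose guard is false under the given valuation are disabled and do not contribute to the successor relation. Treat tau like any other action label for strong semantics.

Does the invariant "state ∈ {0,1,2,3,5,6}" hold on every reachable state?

Answer: INVARIANT HOLDS

Working:
Inv-set: {0,1,2,3,5,6}
Reachable = {0,1,2,3,5,6}
  0: ✓
  1: ✓
  2: ✓
  3: ✓
  5: ✓
  6: ✓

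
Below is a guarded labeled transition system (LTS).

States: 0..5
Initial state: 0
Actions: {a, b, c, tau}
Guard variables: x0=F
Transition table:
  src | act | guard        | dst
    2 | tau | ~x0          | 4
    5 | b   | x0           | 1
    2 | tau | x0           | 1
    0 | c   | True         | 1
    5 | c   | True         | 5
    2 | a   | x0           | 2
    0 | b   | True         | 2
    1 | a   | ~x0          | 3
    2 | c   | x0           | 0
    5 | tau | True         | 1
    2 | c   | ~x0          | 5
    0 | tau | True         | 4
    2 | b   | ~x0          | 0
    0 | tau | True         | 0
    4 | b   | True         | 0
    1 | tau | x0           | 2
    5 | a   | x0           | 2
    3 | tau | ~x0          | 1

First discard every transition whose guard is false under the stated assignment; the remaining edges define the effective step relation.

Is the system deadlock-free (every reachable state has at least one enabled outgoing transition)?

Reach set: {0,1,2,3,4,5}
  0: b→2  c→1  tau→0  tau→4  [deg 4]
  1: a→3  [deg 1]
  2: b→0  c→5  tau→4  [deg 3]
  3: tau→1  [deg 1]
  4: b→0  [deg 1]
  5: c→5  tau→1  [deg 2]

Answer: DEADLOCK-FREE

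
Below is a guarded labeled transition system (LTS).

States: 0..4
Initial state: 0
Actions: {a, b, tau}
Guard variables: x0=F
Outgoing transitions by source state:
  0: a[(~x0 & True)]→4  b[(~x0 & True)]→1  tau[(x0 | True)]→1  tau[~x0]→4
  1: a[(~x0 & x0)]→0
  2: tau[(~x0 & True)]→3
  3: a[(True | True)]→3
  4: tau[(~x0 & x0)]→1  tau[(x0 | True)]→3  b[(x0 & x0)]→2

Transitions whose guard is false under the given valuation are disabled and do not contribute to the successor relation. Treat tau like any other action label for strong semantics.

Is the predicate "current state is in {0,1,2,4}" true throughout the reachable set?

Answer: INVARIANT VIOLATED at state 3

Working:
Inv-set: {0,1,2,4}
Reach set: {0,1,3,4}
  0: safe
  1: safe
  3: outside
  4: safe
witness against invariant: a·tau → 3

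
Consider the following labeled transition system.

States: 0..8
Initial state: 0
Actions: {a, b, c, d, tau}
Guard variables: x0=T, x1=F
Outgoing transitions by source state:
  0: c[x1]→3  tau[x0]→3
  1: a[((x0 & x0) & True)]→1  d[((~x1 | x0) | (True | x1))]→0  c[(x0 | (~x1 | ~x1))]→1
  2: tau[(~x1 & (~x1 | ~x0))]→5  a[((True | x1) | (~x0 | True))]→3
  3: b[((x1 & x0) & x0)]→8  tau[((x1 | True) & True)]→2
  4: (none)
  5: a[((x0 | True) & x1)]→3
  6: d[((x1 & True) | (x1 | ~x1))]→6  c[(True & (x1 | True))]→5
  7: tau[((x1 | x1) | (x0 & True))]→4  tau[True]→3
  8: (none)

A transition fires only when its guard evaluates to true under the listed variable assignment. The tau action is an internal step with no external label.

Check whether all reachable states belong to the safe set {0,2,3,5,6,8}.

Inv-set: {0,2,3,5,6,8}
Reachable = {0,2,3,5}
  0: ok
  2: ok
  3: ok
  5: ok

Answer: INVARIANT HOLDS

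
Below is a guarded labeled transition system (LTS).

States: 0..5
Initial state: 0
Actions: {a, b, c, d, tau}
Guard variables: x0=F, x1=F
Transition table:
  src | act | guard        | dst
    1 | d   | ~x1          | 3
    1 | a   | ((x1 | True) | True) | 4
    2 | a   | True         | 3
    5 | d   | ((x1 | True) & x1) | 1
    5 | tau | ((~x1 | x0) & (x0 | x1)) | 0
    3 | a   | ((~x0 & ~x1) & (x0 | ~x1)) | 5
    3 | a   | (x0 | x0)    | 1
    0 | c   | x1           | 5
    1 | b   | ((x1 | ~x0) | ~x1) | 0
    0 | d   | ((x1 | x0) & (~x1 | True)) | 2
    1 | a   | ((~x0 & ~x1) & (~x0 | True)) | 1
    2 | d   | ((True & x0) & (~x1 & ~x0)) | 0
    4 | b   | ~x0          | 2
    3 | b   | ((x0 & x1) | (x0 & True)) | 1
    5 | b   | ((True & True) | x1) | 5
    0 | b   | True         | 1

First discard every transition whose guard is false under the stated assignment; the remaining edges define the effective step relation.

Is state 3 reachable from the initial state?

9 transition(s) survive guard evaluation.
Layer 0: {0}
Layer 1: {1}  total {0,1}
Layer 2: {3,4}  total {0,1,3,4}
Layer 3: {2,5}  total {0,1,2,3,4,5}
Reachable = {0,1,2,3,4,5}
trace reaching 3: b·d

Answer: REACHABLE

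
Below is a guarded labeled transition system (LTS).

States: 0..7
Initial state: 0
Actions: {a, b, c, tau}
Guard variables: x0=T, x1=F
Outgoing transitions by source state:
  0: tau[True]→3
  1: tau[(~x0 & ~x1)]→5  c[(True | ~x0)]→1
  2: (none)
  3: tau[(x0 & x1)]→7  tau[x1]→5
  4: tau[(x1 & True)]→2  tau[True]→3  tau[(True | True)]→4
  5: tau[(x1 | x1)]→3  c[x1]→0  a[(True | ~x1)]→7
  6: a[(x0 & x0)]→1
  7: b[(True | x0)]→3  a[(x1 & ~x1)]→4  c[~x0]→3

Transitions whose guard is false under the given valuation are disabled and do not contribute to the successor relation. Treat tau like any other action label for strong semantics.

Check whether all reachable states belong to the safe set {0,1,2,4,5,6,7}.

Safe = {0,1,2,4,5,6,7}
R = {0,3}
  0: safe
  3: ✗ unsafe
witness against invariant: tau → 3

Answer: INVARIANT VIOLATED at state 3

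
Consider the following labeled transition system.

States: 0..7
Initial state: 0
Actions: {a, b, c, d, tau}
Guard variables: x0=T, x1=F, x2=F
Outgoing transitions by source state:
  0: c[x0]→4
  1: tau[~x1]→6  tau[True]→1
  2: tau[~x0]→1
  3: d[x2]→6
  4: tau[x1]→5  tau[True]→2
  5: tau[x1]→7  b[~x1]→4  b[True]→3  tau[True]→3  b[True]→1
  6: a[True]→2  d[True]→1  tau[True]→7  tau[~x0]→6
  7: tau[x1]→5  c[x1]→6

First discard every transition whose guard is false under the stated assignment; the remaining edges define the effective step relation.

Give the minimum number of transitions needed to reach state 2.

Answer: 2

Working:
BFS to 2:
  depth 0: {0}
  depth 1: {4}
  depth 2: {2}
depth(2)=2, e.g. c·tau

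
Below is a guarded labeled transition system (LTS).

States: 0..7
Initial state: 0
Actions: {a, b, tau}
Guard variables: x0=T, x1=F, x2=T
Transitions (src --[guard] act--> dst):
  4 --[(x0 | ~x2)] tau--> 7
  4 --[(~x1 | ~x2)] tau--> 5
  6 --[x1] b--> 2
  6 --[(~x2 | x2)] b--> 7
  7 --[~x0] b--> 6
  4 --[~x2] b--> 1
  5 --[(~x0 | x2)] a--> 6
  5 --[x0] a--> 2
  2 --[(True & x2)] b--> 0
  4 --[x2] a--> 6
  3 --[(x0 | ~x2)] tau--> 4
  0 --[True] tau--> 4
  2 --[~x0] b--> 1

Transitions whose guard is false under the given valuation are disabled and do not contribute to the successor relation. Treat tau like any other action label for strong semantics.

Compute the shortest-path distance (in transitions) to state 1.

BFS to 1:
  Layer 0: {0}
  Layer 1: {4}
  Layer 2: {5,6,7}
  Layer 3: {2}
1 never appears.

Answer: UNREACHABLE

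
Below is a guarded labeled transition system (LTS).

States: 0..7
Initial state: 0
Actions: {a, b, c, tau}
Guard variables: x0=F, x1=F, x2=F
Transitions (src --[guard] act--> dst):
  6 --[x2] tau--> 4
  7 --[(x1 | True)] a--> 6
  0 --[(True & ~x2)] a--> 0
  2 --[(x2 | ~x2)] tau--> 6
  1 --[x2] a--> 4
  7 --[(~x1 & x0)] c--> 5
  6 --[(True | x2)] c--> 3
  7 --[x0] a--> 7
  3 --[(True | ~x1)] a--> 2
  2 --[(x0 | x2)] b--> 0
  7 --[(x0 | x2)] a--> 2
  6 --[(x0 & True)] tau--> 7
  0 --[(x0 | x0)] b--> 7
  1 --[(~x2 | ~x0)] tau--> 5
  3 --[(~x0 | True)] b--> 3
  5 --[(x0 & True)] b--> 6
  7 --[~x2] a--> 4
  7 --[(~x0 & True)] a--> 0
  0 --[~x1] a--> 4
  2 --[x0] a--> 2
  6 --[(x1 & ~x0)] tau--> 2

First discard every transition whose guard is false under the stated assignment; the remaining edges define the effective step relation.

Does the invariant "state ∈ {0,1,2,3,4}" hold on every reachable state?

Answer: INVARIANT HOLDS

Analysis:
Inv-set: {0,1,2,3,4}
Reach set: {0,4}
  0: safe
  4: safe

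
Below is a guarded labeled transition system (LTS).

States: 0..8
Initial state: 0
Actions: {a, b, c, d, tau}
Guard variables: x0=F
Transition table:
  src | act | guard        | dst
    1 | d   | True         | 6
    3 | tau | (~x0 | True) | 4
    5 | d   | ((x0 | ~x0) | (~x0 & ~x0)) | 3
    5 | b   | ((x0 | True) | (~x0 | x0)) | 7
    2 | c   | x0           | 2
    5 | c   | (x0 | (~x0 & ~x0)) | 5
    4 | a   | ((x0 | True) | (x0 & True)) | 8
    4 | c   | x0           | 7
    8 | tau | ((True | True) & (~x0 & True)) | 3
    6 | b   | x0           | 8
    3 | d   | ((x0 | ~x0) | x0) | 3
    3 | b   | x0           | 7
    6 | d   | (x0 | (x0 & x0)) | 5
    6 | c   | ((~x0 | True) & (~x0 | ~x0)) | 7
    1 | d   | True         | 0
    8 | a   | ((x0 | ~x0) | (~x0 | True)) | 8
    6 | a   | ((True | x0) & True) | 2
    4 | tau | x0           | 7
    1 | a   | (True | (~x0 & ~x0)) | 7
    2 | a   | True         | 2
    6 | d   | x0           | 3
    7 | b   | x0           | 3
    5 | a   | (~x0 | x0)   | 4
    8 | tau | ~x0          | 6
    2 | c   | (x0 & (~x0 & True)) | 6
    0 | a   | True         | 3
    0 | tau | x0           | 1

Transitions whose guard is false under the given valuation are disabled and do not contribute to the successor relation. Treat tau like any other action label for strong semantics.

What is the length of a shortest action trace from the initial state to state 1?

Answer: UNREACHABLE

Analysis:
Breadth-first toward 1:
  L0 = {0}
  L1 = {3}
  L2 = {4}
  L3 = {8}
  L4 = {6}
  L5 = {2,7}
1 never appears.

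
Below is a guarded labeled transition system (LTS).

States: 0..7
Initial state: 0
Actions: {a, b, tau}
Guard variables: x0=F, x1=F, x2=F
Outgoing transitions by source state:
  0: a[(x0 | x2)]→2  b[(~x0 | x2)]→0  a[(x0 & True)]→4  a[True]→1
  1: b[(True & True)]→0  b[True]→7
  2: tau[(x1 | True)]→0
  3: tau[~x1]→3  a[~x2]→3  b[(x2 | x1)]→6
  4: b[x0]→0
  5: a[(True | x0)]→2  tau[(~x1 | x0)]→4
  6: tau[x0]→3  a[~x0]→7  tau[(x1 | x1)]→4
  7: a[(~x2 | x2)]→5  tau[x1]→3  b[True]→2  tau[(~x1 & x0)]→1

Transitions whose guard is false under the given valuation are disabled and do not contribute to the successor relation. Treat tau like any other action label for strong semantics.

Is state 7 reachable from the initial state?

Answer: REACHABLE

Analysis:
12 transition(s) survive guard evaluation.
L0 = {0}
L1 = {1}  now seen {0,1}
L2 = {7}  now seen {0,1,7}
L3 = {2,5}  now seen {0,1,2,5,7}
L4 = {4}  now seen {0,1,2,4,5,7}
Reach set: {0,1,2,4,5,7}
witness 7: a·b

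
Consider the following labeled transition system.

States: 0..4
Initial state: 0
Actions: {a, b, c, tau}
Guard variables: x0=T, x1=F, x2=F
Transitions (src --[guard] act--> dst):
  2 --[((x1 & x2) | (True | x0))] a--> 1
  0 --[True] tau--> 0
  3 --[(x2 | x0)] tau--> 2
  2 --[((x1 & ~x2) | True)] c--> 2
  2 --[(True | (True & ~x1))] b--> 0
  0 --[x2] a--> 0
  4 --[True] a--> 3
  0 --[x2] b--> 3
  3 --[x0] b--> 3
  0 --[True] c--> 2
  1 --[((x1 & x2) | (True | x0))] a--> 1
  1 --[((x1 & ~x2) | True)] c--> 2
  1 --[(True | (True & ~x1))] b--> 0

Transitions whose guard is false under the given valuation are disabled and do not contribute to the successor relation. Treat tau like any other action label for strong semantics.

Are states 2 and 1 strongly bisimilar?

Answer: BISIMILAR

Trace:
Bisimulation quotient by refinement:
  round 0: {{0,1,2,3,4}}
  round 1: {{0},{1,2},{3},{4}}
stable after 2 split(s): 4 block(s)
2∈{1,2}, 1∈{1,2}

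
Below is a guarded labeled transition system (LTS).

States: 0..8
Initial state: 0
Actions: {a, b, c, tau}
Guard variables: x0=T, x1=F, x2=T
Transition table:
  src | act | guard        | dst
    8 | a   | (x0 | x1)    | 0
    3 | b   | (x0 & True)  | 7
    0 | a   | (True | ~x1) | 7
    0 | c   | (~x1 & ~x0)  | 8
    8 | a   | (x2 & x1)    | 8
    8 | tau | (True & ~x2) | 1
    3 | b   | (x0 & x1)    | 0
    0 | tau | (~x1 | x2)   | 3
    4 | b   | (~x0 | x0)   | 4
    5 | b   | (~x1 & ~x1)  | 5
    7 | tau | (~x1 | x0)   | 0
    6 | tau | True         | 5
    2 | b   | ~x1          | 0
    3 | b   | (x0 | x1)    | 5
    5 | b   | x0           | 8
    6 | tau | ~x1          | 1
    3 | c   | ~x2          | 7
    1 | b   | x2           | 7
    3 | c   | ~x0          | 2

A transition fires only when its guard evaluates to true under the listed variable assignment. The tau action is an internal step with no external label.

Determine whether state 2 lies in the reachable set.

Answer: UNREACHABLE

Analysis:
13 transition(s) survive guard evaluation.
Layer 0: {0}
Layer 1: {3,7}  now seen {0,3,7}
Layer 2: {5}  now seen {0,3,5,7}
Layer 3: {8}  now seen {0,3,5,7,8}
Reachable = {0,3,5,7,8}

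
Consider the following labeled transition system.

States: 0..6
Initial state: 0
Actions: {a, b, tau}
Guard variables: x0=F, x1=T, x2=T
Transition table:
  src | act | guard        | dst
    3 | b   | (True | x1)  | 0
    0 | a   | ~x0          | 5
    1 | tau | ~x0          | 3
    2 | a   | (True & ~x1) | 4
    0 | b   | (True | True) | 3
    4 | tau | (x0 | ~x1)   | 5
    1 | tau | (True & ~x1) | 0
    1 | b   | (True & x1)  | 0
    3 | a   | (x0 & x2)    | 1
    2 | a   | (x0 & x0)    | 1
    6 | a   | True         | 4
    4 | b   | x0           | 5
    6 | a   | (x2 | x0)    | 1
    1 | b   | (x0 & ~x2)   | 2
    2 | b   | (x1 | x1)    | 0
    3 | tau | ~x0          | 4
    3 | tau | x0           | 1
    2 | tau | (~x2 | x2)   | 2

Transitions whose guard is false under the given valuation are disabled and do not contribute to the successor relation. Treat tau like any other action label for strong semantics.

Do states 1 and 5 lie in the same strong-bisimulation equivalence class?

Refine partition for ~:
  π0 = {{0,1,2,3,4,5,6}}
  π1 = {{0},{1,2,3},{4,5},{6}}
  π2 = {{0},{1,2},{3},{4,5},{6}}
  π3 = {{0},{1},{2},{3},{4,5},{6}}
Fixed point at round 4; 6 class(es).
class of 1: {1}; class of 5: {4,5}

Answer: NOT BISIMILAR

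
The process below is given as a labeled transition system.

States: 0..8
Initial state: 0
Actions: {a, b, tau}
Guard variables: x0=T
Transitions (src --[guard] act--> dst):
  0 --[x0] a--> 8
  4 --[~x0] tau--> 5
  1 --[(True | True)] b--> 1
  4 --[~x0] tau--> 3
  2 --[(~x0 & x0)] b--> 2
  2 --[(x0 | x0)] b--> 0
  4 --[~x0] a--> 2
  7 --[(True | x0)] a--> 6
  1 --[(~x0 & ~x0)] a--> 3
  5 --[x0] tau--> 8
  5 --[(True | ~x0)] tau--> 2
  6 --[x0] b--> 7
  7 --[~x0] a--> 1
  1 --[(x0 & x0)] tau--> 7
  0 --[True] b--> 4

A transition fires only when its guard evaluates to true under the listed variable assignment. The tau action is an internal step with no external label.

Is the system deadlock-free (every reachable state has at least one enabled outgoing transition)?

Reachable = {0,4,8}
  0: a→8  b→4  [2 out]
  4: ∅  [STUCK]
  8: ∅  [STUCK]
Path to 4: b

Answer: DEADLOCK at state 4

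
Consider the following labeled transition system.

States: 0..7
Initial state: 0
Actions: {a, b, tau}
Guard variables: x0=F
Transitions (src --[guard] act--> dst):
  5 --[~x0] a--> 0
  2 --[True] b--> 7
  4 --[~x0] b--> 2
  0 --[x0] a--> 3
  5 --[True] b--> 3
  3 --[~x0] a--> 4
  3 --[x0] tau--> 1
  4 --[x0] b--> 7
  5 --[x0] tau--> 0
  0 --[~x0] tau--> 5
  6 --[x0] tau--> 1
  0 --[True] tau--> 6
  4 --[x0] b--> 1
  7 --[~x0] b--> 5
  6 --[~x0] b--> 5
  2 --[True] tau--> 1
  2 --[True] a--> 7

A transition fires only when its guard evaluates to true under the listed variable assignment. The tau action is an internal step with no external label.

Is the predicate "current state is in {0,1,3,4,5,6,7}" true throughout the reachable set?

Answer: INVARIANT VIOLATED at state 2

Working:
Allowed set {0,1,3,4,5,6,7}
Reachable = {0,1,2,3,4,5,6,7}
  0: safe
  1: safe
  2: VIOLATES
  3: safe
  4: safe
  5: safe
  6: safe
  7: safe
witness against invariant: tau·b·a·b → 2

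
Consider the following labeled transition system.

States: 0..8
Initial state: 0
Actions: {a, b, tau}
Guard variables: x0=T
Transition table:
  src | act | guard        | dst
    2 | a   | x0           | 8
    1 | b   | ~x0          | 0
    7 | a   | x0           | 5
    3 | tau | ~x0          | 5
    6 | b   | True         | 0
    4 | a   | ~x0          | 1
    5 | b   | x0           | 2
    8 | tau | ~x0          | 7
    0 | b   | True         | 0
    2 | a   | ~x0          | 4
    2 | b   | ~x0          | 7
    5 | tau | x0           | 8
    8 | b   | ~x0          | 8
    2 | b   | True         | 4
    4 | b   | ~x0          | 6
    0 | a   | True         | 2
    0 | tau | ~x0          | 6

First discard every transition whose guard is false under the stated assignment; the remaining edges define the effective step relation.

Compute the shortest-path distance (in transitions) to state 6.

Answer: UNREACHABLE

Working:
Breadth-first toward 6:
  depth 0: {0}
  depth 1: {2}
  depth 2: {4,8}
6 never appears.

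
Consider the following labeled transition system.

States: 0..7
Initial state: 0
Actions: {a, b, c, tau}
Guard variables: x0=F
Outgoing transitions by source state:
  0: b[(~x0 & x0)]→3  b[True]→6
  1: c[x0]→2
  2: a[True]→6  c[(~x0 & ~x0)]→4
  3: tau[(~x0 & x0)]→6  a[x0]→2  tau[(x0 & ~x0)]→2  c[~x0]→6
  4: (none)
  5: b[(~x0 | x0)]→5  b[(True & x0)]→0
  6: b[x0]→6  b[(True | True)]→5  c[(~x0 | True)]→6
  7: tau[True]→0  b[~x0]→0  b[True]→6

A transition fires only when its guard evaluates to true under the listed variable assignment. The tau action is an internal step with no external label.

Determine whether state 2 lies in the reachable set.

After dropping false guards: 10 live edges.
L0 = {0}
L1 = {6}  now seen {0,6}
L2 = {5}  now seen {0,5,6}
R = {0,5,6}

Answer: UNREACHABLE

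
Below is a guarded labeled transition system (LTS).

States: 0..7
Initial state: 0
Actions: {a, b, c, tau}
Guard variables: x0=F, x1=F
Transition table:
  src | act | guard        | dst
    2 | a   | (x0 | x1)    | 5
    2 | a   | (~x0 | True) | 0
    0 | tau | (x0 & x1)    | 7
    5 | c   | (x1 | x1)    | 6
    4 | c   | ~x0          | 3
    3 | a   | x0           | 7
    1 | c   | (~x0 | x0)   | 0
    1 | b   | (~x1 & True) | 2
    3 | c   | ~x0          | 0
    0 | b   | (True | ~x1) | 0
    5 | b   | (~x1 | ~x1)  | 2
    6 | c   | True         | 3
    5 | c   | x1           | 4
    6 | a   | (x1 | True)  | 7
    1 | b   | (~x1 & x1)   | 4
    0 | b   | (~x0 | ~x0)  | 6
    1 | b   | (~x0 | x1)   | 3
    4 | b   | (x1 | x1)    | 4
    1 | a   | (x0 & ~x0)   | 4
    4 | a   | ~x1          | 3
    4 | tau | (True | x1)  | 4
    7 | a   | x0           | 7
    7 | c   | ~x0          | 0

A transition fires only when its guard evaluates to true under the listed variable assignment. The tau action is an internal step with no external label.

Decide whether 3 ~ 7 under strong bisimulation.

Bisimulation quotient by refinement:
  round 0: {{0,1,2,3,4,5,6,7}}
  round 1: {{0,5},{1},{2},{3,7},{4},{6}}
  round 2: {{0},{1},{2},{3,7},{4},{5},{6}}
Fixed point at round 3; 7 class(es).
[3]={3,7}  [7]={3,7}

Answer: BISIMILAR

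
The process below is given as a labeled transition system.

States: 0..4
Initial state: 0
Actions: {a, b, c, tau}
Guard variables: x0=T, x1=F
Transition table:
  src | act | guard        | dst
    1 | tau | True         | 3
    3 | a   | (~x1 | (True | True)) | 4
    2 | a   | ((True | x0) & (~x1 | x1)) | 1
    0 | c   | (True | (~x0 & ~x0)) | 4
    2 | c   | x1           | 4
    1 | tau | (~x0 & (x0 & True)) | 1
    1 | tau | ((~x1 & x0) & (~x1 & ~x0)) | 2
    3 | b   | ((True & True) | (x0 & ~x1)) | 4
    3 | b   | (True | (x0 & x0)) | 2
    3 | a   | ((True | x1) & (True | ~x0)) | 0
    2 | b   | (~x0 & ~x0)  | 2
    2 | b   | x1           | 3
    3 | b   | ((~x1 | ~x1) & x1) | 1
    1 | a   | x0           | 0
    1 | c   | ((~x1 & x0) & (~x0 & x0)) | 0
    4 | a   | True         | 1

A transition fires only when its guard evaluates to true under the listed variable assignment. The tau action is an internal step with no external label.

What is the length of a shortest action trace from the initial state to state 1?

Breadth-first toward 1:
  L0 = {0}
  L1 = {4}
  L2 = {1}
depth(1)=2, e.g. c·a

Answer: 2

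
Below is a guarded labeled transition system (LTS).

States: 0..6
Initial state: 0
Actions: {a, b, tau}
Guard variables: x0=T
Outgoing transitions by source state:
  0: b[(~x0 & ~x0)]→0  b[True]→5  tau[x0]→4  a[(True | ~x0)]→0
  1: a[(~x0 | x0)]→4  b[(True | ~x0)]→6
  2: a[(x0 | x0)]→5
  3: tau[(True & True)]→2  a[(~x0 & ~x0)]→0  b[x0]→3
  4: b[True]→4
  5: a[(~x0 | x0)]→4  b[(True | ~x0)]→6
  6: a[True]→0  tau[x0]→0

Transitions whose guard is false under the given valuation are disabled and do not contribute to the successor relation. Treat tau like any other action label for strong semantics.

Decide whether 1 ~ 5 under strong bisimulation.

Answer: BISIMILAR

Trace:
Compute ~ classes (split until stable):
  P[0] = {{0,1,2,3,4,5,6}}
  P[1] = {{0},{1,5},{2},{3},{4},{6}}
6 equivalence class(es) (converged in 2)
class of 1: {1,5}; class of 5: {1,5}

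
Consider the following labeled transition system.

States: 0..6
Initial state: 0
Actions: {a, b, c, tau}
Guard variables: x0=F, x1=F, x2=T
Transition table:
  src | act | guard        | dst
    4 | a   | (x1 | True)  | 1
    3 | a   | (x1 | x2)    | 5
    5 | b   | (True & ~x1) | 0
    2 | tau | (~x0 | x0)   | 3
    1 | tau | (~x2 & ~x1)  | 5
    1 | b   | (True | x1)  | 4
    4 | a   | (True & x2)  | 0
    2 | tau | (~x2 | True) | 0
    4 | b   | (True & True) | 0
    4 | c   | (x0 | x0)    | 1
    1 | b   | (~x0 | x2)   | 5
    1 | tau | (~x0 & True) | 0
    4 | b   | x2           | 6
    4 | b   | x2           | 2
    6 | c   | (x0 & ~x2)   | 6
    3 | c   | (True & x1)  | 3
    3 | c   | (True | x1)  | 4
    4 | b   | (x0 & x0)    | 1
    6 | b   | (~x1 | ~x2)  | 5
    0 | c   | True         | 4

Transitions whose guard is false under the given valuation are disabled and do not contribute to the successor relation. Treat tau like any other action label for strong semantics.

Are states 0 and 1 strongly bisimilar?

Compute ~ classes (split until stable):
  round 0: {{0,1,2,3,4,5,6}}
  round 1: {{0},{1},{2},{3},{4},{5,6}}
  round 2: {{0},{1},{2},{3},{4},{5},{6}}
stable after 3 split(s): 7 block(s)
[0]={0}  [1]={1}

Answer: NOT BISIMILAR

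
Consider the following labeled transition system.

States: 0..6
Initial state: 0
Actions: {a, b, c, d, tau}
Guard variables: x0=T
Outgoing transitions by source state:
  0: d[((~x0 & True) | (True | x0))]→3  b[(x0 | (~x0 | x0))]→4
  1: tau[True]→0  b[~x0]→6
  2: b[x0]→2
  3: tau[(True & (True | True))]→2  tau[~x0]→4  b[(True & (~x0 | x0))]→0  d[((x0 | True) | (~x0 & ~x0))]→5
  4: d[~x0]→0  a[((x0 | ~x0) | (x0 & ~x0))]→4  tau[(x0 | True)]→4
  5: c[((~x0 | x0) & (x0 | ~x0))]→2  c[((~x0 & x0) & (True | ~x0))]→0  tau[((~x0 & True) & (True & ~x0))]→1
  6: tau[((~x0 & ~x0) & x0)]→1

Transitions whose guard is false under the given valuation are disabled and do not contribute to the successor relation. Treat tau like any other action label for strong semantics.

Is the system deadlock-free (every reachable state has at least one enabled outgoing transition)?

Reachable = {0,2,3,4,5}
  0: b→4  d→3  [deg 2]
  2: b→2  [deg 1]
  3: b→0  d→5  tau→2  [deg 3]
  4: a→4  tau→4  [deg 2]
  5: c→2  [deg 1]

Answer: DEADLOCK-FREE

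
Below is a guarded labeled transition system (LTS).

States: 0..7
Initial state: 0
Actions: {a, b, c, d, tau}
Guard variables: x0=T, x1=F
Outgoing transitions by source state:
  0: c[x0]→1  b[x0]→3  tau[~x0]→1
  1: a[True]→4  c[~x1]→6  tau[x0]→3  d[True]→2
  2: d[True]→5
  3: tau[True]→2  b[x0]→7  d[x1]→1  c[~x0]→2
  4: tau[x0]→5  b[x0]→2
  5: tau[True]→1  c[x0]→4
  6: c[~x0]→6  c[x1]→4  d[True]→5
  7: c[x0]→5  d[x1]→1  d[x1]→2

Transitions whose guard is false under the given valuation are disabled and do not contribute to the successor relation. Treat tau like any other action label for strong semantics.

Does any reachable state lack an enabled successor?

Reachable = {0,1,2,3,4,5,6,7}
  0: b→3  c→1  [2 out]
  1: a→4  c→6  d→2  tau→3  [4 out]
  2: d→5  [1 out]
  3: b→7  tau→2  [2 out]
  4: b→2  tau→5  [2 out]
  5: c→4  tau→1  [2 out]
  6: d→5  [1 out]
  7: c→5  [1 out]

Answer: DEADLOCK-FREE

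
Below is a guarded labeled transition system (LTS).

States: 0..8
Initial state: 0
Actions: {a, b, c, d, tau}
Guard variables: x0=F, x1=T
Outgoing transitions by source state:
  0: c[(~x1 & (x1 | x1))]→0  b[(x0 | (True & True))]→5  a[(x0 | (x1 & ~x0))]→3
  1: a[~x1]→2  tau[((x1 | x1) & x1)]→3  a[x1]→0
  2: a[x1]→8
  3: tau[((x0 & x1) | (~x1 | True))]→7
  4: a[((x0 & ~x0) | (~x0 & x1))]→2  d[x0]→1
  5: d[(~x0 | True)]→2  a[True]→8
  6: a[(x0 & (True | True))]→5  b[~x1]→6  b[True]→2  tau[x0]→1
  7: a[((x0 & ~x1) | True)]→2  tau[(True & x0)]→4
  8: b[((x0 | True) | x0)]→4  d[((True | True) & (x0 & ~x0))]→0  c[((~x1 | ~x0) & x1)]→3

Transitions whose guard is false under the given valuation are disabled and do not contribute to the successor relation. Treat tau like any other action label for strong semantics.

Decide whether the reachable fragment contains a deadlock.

Answer: DEADLOCK-FREE

Analysis:
Reachable = {0,2,3,4,5,7,8}
  0: a→3  b→5  [2 out]
  2: a→8  [1 out]
  3: tau→7  [1 out]
  4: a→2  [1 out]
  5: a→8  d→2  [2 out]
  7: a→2  [1 out]
  8: b→4  c→3  [2 out]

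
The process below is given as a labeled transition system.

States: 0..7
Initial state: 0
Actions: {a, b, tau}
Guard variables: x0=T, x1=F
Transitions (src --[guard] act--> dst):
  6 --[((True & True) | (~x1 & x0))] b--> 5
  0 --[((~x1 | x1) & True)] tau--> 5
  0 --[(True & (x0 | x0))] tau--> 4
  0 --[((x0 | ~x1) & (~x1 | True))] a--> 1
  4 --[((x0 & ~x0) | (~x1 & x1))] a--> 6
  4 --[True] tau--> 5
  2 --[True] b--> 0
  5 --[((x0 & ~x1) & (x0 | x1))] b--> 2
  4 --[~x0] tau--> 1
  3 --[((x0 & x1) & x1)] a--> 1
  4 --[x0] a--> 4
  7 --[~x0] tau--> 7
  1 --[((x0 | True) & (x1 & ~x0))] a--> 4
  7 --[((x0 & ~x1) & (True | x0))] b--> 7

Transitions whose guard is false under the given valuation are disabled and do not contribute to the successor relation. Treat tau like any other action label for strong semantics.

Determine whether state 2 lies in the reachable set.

Guard filter leaves 9 enabled edge(s).
depth 0: {0}
depth 1: {1,4,5}  now seen {0,1,4,5}
depth 2: {2}  now seen {0,1,2,4,5}
Reach set: {0,1,2,4,5}
trace reaching 2: tau·b

Answer: REACHABLE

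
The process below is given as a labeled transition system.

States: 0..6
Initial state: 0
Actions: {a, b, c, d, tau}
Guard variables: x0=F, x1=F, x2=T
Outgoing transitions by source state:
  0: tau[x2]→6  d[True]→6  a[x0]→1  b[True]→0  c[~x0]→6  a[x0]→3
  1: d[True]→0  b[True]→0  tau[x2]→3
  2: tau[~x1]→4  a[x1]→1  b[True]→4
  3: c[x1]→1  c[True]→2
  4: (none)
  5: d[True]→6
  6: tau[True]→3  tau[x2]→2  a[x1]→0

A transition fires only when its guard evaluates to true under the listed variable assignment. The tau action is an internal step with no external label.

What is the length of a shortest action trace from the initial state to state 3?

Answer: 2

Working:
Layered search for 3:
  Layer 0: {0}
  Layer 1: {6}
  Layer 2: {2,3}
first hit 3 at d=2 via c·tau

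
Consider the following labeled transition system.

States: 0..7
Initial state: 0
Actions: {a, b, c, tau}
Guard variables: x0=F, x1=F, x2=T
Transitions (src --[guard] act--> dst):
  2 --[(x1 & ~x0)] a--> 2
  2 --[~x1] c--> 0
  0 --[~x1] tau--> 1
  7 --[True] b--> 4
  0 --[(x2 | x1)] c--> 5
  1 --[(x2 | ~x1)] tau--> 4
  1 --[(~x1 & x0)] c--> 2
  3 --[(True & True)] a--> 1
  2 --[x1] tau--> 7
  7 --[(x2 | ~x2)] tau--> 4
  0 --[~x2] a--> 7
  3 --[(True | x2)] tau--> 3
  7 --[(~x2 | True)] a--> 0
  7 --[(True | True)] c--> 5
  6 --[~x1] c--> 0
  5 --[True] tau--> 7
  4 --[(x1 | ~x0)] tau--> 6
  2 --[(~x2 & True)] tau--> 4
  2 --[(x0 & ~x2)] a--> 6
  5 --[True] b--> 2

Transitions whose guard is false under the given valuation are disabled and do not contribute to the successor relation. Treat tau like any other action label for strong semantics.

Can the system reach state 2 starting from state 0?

Answer: REACHABLE

Trace:
Guard filter leaves 14 enabled edge(s).
depth 0: {0}
depth 1: {1,5}  now seen {0,1,5}
depth 2: {2,4,7}  now seen {0,1,2,4,5,7}
depth 3: {6}  now seen {0,1,2,4,5,6,7}
R = {0,1,2,4,5,6,7}
trace reaching 2: c·b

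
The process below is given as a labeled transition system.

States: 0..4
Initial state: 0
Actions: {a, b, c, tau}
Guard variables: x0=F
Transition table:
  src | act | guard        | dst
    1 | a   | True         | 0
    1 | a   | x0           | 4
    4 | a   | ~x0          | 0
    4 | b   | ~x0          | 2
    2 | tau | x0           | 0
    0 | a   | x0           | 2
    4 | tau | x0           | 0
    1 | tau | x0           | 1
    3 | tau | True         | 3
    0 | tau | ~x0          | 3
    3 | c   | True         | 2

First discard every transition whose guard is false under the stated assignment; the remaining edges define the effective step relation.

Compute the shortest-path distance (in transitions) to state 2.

Breadth-first toward 2:
  depth 0: {0}
  depth 1: {3}
  depth 2: {2}
depth(2)=2, e.g. tau·c

Answer: 2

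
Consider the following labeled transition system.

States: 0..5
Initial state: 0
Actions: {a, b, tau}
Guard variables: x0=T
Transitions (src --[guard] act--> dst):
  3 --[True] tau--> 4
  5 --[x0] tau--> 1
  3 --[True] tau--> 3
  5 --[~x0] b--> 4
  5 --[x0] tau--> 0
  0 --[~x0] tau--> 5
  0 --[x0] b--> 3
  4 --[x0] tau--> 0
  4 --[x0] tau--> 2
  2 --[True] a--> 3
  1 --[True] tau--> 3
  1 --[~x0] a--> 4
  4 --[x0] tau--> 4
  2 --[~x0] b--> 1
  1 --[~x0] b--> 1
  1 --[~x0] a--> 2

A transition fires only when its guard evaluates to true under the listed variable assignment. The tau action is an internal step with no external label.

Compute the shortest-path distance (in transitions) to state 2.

Answer: 3

Working:
BFS to 2:
  depth 0: {0}
  depth 1: {3}
  depth 2: {4}
  depth 3: {2}
2 enters at depth 3; path b·tau·tau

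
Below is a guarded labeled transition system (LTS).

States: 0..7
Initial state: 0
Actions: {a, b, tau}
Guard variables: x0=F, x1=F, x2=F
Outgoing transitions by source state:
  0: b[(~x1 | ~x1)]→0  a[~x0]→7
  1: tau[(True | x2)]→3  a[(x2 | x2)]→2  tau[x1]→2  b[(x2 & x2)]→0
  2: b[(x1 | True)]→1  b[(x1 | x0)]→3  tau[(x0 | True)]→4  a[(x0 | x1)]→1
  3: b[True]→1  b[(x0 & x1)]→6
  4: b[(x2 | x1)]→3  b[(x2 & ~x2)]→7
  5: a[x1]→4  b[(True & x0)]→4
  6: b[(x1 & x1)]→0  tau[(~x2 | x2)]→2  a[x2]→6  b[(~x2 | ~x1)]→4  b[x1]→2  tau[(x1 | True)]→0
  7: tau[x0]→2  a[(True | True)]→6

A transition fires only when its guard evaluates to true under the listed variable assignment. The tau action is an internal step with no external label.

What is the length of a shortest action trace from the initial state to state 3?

BFS to 3:
  L0 = {0}
  L1 = {7}
  L2 = {6}
  L3 = {2,4}
  L4 = {1}
  L5 = {3}
depth(3)=5, e.g. a·a·tau·b·tau

Answer: 5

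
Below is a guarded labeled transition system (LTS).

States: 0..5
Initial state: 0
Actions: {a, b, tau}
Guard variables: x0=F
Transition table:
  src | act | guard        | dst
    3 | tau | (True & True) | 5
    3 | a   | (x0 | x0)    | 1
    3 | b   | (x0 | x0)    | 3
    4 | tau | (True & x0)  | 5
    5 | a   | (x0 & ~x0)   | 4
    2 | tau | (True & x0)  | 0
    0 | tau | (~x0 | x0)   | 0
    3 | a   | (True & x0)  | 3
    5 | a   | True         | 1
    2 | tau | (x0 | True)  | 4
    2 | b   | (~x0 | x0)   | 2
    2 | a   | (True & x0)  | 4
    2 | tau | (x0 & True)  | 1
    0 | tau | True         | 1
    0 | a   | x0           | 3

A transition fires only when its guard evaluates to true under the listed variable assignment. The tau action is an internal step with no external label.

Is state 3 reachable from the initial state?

Answer: UNREACHABLE

Working:
6 transition(s) survive guard evaluation.
L0 = {0}
L1 = {1}  cumulative {0,1}
Reach set: {0,1}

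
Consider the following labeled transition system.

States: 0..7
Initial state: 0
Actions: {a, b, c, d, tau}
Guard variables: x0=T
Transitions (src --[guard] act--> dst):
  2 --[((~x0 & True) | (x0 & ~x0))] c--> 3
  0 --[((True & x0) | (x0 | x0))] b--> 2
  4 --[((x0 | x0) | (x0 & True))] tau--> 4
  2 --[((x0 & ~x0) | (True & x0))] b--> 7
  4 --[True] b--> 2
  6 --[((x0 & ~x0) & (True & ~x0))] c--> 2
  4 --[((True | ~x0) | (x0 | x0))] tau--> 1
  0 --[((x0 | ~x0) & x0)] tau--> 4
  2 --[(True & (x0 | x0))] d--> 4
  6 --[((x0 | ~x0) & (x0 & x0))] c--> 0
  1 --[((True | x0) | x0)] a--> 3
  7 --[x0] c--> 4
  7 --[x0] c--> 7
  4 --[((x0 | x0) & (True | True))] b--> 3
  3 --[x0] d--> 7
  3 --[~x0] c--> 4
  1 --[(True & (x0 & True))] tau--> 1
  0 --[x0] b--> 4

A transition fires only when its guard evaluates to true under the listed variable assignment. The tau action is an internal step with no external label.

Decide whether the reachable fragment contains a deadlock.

Answer: DEADLOCK-FREE

Working:
Reach set: {0,1,2,3,4,7}
  0: b→2  b→4  tau→4  [3 out]
  1: a→3  tau→1  [2 out]
  2: b→7  d→4  [2 out]
  3: d→7  [1 out]
  4: b→2  b→3  tau→1  tau→4  [4 out]
  7: c→4  c→7  [2 out]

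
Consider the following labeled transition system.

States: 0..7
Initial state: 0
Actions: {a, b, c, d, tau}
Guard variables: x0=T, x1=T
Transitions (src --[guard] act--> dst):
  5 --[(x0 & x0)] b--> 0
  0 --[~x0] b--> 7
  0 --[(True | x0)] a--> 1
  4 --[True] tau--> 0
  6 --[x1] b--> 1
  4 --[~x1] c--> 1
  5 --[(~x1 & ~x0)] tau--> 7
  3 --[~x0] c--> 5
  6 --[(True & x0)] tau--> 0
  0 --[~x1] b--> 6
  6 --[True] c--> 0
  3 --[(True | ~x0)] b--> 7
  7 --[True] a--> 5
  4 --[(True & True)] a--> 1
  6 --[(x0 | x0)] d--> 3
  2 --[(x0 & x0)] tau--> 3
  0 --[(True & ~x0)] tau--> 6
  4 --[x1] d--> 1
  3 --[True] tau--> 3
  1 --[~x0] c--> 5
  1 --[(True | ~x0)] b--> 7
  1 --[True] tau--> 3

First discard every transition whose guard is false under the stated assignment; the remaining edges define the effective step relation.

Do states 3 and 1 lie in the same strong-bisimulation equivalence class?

Answer: BISIMILAR

Trace:
Compute ~ classes (split until stable):
  P[0] = {{0,1,2,3,4,5,6,7}}
  P[1] = {{0,7},{1,3},{2},{4},{5},{6}}
  P[2] = {{0},{1,3},{2},{4},{5},{6},{7}}
7 equivalence class(es) (converged in 3)
class of 3: {1,3}; class of 1: {1,3}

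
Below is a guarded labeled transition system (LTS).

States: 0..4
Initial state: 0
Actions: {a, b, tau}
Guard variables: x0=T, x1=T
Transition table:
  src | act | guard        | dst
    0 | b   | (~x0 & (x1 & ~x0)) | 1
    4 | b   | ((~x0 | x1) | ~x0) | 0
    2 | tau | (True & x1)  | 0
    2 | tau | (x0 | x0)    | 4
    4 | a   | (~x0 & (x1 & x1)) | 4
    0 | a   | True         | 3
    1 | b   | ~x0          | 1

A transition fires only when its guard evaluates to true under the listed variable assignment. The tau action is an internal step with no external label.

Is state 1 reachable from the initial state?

Answer: UNREACHABLE

Working:
Guard filter leaves 4 enabled edge(s).
depth 0: {0}
depth 1: {3}  cumulative {0,3}
Reach set: {0,3}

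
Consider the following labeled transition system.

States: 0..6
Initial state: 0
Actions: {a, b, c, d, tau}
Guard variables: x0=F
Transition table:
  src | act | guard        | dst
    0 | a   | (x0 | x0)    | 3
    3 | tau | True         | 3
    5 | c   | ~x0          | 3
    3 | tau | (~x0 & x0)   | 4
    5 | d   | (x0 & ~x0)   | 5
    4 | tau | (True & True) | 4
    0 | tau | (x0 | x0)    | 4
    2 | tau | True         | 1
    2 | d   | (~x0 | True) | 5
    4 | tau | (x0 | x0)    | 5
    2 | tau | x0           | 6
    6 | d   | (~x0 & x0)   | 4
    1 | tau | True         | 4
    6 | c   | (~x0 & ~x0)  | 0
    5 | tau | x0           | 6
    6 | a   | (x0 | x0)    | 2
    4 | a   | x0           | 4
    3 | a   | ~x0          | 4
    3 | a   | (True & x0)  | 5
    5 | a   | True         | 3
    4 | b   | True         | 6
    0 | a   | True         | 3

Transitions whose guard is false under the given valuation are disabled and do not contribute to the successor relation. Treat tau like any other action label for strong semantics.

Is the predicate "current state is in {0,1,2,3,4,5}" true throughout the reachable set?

Answer: INVARIANT VIOLATED at state 6

Analysis:
Allowed set {0,1,2,3,4,5}
Reachable = {0,3,4,6}
  0: ✓
  3: ✓
  4: ✓
  6: outside
reach 6 via a·a·b — violates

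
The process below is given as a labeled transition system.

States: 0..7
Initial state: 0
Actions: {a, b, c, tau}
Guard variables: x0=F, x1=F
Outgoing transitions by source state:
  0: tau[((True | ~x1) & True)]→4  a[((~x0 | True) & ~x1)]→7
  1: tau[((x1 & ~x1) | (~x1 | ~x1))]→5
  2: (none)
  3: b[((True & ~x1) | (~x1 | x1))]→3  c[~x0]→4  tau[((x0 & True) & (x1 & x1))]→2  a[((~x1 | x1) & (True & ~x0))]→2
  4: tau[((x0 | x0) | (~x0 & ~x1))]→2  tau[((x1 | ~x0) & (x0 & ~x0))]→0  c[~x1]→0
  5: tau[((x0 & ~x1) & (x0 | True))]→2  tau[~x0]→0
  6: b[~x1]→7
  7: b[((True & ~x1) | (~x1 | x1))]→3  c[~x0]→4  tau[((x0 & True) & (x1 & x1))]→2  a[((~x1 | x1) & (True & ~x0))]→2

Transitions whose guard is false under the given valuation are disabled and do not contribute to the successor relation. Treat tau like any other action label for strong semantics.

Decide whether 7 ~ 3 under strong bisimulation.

Answer: BISIMILAR

Working:
Refine partition for ~:
  π0 = {{0,1,2,3,4,5,6,7}}
  π1 = {{0},{1,5},{2},{3,7},{4},{6}}
  π2 = {{0},{1},{2},{3,7},{4},{5},{6}}
stable after 3 split(s): 7 block(s)
7∈{3,7}, 3∈{3,7}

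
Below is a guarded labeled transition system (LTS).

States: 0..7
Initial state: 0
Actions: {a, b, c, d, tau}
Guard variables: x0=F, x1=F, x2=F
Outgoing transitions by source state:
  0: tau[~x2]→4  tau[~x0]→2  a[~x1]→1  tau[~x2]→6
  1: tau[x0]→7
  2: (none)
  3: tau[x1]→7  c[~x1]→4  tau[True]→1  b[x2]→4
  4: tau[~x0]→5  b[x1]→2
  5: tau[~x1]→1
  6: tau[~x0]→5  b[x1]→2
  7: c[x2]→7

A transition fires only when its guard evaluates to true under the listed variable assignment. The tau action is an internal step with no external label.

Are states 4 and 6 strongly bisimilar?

Answer: BISIMILAR

Working:
Bisimulation quotient by refinement:
  P[0] = {{0,1,2,3,4,5,6,7}}
  P[1] = {{0},{1,2,7},{3},{4,5,6}}
  P[2] = {{0},{1,2,7},{3},{4,6},{5}}
5 equivalence class(es) (converged in 3)
4∈{4,6}, 6∈{4,6}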